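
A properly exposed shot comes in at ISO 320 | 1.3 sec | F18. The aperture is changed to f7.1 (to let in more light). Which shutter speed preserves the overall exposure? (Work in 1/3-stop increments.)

1/5s

Aperture: f/18 → f/16 → f/14 → f/13 → f/11 → f/10 → f/9 → f/8 → f/7.1 — 2 2/3 stops wider (brighter).
Need 2 2/3 stops darker from the shutter speed: 1.3 → 1 → 0.8 → 0.6 → 0.5 → 0.4 → 0.3 → 1/4 → 1/5.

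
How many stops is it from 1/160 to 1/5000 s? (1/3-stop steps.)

1/160 → 1/200 → 1/250 → 1/320 → 1/400 → 1/500 → 1/640 → 1/800 → 1/1000 → 1/1250 → 1/1600 → 1/2000 → 1/2500 → 1/3200 → 1/4000 → 1/5000 — count the steps: 15 third-stops = 5 stops.

5 stops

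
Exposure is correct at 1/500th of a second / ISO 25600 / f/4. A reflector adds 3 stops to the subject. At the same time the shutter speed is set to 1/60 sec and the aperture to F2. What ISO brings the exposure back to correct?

ISO 100

Scene light: 3 stops brighter.
Shutter speed: 1/500 → 1/250 → 1/125 → 1/60 — 3 stops longer (brighter).
Aperture: f/4 → f/2.8 → f/2 — 2 stops opened up (brighter).
Net so far: 8 stops brighter. ISO: 25600 → 12800 → 6400 → 3200 → 1600 → 800 → 400 → 200 → 100.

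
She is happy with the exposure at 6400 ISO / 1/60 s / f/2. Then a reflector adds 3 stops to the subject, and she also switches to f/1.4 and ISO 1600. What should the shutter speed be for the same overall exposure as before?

1/250s

Scene light: 3 stops brighter.
Aperture: f/2 → f/1.4 — 1 stop larger aperture (brighter).
ISO: 6400 → 3200 → 1600 — 2 stops lower (darker).
Net so far: 2 stops brighter. Shutter speed: 1/60 → 1/125 → 1/250.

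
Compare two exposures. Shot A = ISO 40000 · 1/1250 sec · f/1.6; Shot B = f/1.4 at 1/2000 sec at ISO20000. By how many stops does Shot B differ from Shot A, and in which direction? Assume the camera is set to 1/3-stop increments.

1 1/3 stops darker

Aperture: f/1.6 → f/1.4 — 1/3 stop wider (brighter).
Shutter speed: 1/1250 → 1/1600 → 1/2000 — 2/3 stop faster (darker).
ISO: 40000 → 32000 → 25600 → 20000 — 1 stop lower (darker).
Net: +1/3 −2/3 −1 = −1 1/3 stops.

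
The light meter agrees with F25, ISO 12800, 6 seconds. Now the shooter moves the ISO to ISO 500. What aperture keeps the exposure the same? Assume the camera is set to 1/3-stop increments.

ISO: 12800 → 10000 → 8000 → 6400 → 5000 → 4000 → 3200 → 2500 → 2000 → 1600 → 1250 → 1000 → 800 → 640 → 500 — 4 2/3 stops lower (darker).
Need 4 2/3 stops brighter from the aperture: f/25 → f/22 → f/20 → f/18 → f/16 → f/14 → f/13 → f/11 → f/10 → f/9 → f/8 → f/7.1 → f/6.3 → f/5.6 → f/5.

f/5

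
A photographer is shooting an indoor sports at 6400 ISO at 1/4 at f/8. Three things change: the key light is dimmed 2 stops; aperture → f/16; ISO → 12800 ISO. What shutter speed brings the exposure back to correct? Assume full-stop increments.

2 s

Scene light: 2 stops darker.
Aperture: f/8 → f/11 → f/16 — 2 stops stopped down (darker).
ISO: 6400 → 12800 — 1 stop higher (brighter).
Net so far: 3 stops darker. Shutter speed: 1/4 → 1/2 → 1 → 2.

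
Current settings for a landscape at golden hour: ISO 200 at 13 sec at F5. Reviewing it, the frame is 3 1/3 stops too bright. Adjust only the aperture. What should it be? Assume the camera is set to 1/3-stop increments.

f/16

Overexposed by 3 1/3 stops → need 3 1/3 stops darker.
Aperture: f/5 → f/5.6 → f/6.3 → f/7.1 → f/8 → f/9 → f/10 → f/11 → f/13 → f/14 → f/16.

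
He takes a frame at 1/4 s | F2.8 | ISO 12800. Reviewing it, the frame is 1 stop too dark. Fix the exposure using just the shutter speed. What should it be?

Underexposed by 1 stop → need 1 stop brighter.
Shutter speed: 1/4 → 1/2.

1/2s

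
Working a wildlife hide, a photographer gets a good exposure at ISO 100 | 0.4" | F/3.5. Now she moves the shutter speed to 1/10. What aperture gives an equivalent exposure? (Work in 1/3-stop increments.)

Shutter speed: 0.4 → 0.3 → 1/4 → 1/5 → 1/6 → 1/8 → 1/10 — 2 stops shorter (darker).
Need 2 stops brighter from the aperture: f/3.5 → f/3.2 → f/2.8 → f/2.5 → f/2.2 → f/2 → f/1.8.

f/1.8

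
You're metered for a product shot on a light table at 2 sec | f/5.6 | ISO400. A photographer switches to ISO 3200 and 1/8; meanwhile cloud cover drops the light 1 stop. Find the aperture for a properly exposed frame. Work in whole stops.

Scene light: 1 stop darker.
ISO: 400 → 800 → 1600 → 3200 — 3 stops raised (brighter).
Shutter speed: 2 → 1 → 1/2 → 1/4 → 1/8 — 4 stops faster (darker).
Net so far: 2 stops darker. Aperture: f/5.6 → f/4 → f/2.8.

f/2.8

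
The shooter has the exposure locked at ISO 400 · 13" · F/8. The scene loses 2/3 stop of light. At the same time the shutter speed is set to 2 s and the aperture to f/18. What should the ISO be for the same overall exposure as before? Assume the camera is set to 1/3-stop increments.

Scene light: 2/3 stop darker.
Shutter speed: 13 → 10 → 8 → 6 → 5 → 4 → 3.2 → 2.5 → 2 — 2 2/3 stops faster (darker).
Aperture: f/8 → f/9 → f/10 → f/11 → f/13 → f/14 → f/16 → f/18 — 2 1/3 stops stopped down (darker).
Net so far: 5 2/3 stops darker. ISO: 400 → 500 → 640 → 800 → 1000 → 1250 → 1600 → 2000 → 2500 → 3200 → 4000 → 5000 → 6400 → 8000 → 10000 → 12800 → 16000 → 20000.

ISO 20000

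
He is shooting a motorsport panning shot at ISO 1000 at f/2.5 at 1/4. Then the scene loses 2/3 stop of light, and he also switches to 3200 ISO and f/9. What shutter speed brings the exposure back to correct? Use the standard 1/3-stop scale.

Scene light: 2/3 stop darker.
ISO: 1000 → 1250 → 1600 → 2000 → 2500 → 3200 — 1 2/3 stops higher (brighter).
Aperture: f/2.5 → f/2.8 → f/3.2 → f/3.5 → f/4 → f/4.5 → f/5 → f/5.6 → f/6.3 → f/7.1 → f/8 → f/9 — 3 2/3 stops stopped down (darker).
Net so far: 2 2/3 stops darker. Shutter speed: 1/4 → 0.3 → 0.4 → 0.5 → 0.6 → 0.8 → 1 → 1.3 → 1.6.

1.6 s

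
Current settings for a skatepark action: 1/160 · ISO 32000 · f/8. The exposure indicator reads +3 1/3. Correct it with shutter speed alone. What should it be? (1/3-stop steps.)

Overexposed by 3 1/3 stops → need 3 1/3 stops darker.
Shutter speed: 1/160 → 1/200 → 1/250 → 1/320 → 1/400 → 1/500 → 1/640 → 1/800 → 1/1000 → 1/1250 → 1/1600.

1/1600s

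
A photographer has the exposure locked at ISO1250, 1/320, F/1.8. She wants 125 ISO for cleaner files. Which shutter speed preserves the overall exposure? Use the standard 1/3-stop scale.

1/30s

ISO: 1250 → 1000 → 800 → 640 → 500 → 400 → 320 → 250 → 200 → 160 → 125 — 3 1/3 stops lower (darker).
Need 3 1/3 stops brighter from the shutter speed: 1/320 → 1/250 → 1/200 → 1/160 → 1/125 → 1/100 → 1/80 → 1/60 → 1/50 → 1/40 → 1/30.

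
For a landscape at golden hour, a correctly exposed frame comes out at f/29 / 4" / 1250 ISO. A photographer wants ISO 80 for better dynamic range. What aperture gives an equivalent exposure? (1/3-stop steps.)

ISO: 1250 → 1000 → 800 → 640 → 500 → 400 → 320 → 250 → 200 → 160 → 125 → 100 → 80 — 4 stops lower (darker).
Need 4 stops brighter from the aperture: f/29 → f/25 → f/22 → f/20 → f/18 → f/16 → f/14 → f/13 → f/11 → f/10 → f/9 → f/8 → f/7.1.

f/7.1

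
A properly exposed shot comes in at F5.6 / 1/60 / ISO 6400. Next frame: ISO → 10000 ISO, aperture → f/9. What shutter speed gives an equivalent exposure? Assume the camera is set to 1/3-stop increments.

ISO: 6400 → 8000 → 10000 — 2/3 stop higher (brighter).
Aperture: f/5.6 → f/6.3 → f/7.1 → f/8 → f/9 — 1 1/3 stops smaller aperture (darker).
Net change so far: 2/3 stop darker. Offset with the shutter speed: 1/60 → 1/50 → 1/40.

1/40s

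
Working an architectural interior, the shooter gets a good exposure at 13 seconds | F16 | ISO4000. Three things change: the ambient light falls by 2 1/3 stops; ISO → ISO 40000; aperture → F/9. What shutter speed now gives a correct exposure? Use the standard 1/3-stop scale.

Scene light: 2 1/3 stops darker.
ISO: 4000 → 5000 → 6400 → 8000 → 10000 → 12800 → 16000 → 20000 → 25600 → 32000 → 40000 — 3 1/3 stops higher (brighter).
Aperture: f/16 → f/14 → f/13 → f/11 → f/10 → f/9 — 1 2/3 stops wider (brighter).
Net so far: 2 2/3 stops brighter. Shutter speed: 13 → 10 → 8 → 6 → 5 → 4 → 3.2 → 2.5 → 2.

2 s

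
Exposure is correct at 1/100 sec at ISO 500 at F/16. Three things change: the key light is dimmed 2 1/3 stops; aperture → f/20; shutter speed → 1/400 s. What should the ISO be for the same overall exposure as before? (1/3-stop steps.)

Scene light: 2 1/3 stops darker.
Aperture: f/16 → f/18 → f/20 — 2/3 stop narrower (darker).
Shutter speed: 1/100 → 1/125 → 1/160 → 1/200 → 1/250 → 1/320 → 1/400 — 2 stops shorter (darker).
Net so far: 5 stops darker. ISO: 500 → 640 → 800 → 1000 → 1250 → 1600 → 2000 → 2500 → 3200 → 4000 → 5000 → 6400 → 8000 → 10000 → 12800 → 16000.

ISO 16000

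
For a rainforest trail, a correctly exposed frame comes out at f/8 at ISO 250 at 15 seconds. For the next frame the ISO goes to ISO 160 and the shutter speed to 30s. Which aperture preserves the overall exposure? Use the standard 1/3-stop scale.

f/9

ISO: 250 → 200 → 160 — 2/3 stop dropped (darker).
Shutter speed: 15 → 20 → 25 → 30 — 1 stop slower (brighter).
Net change so far: 1/3 stop brighter. Offset with the aperture: f/8 → f/9.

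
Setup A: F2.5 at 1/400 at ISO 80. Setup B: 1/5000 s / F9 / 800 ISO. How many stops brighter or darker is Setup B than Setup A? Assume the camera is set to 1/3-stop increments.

4 stops darker

Aperture: f/2.5 → f/2.8 → f/3.2 → f/3.5 → f/4 → f/4.5 → f/5 → f/5.6 → f/6.3 → f/7.1 → f/8 → f/9 — 3 2/3 stops narrower (darker).
Shutter speed: 1/400 → 1/500 → 1/640 → 1/800 → 1/1000 → 1/1250 → 1/1600 → 1/2000 → 1/2500 → 1/3200 → 1/4000 → 1/5000 — 3 2/3 stops faster (darker).
ISO: 80 → 100 → 125 → 160 → 200 → 250 → 320 → 400 → 500 → 640 → 800 — 3 1/3 stops higher (brighter).
Net: −3 2/3 −3 2/3 +3 1/3 = −4 stops.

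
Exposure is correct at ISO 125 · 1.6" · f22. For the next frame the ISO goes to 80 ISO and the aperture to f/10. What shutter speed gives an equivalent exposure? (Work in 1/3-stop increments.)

ISO: 125 → 100 → 80 — 2/3 stop lower (darker).
Aperture: f/22 → f/20 → f/18 → f/16 → f/14 → f/13 → f/11 → f/10 — 2 1/3 stops larger aperture (brighter).
Net change so far: 1 2/3 stops brighter. Offset with the shutter speed: 1.6 → 1.3 → 1 → 0.8 → 0.6 → 0.5.

0.5 s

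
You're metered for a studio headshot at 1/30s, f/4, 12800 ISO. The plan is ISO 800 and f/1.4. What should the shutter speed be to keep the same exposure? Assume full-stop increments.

1/15s

ISO: 12800 → 6400 → 3200 → 1600 → 800 — 4 stops dropped (darker).
Aperture: f/4 → f/2.8 → f/2 → f/1.4 — 3 stops wider (brighter).
Net change so far: 1 stop darker. Offset with the shutter speed: 1/30 → 1/15.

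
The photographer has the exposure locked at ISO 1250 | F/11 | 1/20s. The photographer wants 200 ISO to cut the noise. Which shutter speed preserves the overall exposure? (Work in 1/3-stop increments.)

0.3 s

ISO: 1250 → 1000 → 800 → 640 → 500 → 400 → 320 → 250 → 200 — 2 2/3 stops lower (darker).
Need 2 2/3 stops brighter from the shutter speed: 1/20 → 1/15 → 1/13 → 1/10 → 1/8 → 1/6 → 1/5 → 1/4 → 0.3.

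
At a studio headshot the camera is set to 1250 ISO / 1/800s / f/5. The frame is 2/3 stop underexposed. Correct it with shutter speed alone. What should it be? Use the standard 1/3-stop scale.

1/500s

Underexposed by 2/3 stop → need 2/3 stop brighter.
Shutter speed: 1/800 → 1/640 → 1/500.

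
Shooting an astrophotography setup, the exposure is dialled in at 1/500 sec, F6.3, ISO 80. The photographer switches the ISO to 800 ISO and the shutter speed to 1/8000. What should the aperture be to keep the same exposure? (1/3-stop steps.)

f/5

ISO: 80 → 100 → 125 → 160 → 200 → 250 → 320 → 400 → 500 → 640 → 800 — 3 1/3 stops higher (brighter).
Shutter speed: 1/500 → 1/640 → 1/800 → 1/1000 → 1/1250 → 1/1600 → 1/2000 → 1/2500 → 1/3200 → 1/4000 → 1/5000 → 1/6400 → 1/8000 — 4 stops shorter (darker).
Net change so far: 2/3 stop darker. Offset with the aperture: f/6.3 → f/5.6 → f/5.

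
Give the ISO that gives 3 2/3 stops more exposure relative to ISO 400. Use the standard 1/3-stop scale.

ISO: 400 → 500 → 640 → 800 → 1000 → 1250 → 1600 → 2000 → 2500 → 3200 → 4000 → 5000 — 3 2/3 stops higher (brighter).

ISO 5000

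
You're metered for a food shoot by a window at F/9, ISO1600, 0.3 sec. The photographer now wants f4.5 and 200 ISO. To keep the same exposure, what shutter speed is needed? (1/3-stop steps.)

Aperture: f/9 → f/8 → f/7.1 → f/6.3 → f/5.6 → f/5 → f/4.5 — 2 stops opened up (brighter).
ISO: 1600 → 1250 → 1000 → 800 → 640 → 500 → 400 → 320 → 250 → 200 — 3 stops lower (darker).
Net change so far: 1 stop darker. Offset with the shutter speed: 0.3 → 0.4 → 0.5 → 0.6.

0.6 s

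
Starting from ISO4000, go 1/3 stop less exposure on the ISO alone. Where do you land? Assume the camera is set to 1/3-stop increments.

ISO: 4000 → 3200 — 1/3 stop dropped (darker).

ISO 3200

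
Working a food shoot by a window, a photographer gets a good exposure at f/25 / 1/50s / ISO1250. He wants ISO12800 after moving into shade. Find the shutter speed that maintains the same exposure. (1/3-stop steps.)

ISO: 1250 → 1600 → 2000 → 2500 → 3200 → 4000 → 5000 → 6400 → 8000 → 10000 → 12800 — 3 1/3 stops higher (brighter).
Need 3 1/3 stops darker from the shutter speed: 1/50 → 1/60 → 1/80 → 1/100 → 1/125 → 1/160 → 1/200 → 1/250 → 1/320 → 1/400 → 1/500.

1/500s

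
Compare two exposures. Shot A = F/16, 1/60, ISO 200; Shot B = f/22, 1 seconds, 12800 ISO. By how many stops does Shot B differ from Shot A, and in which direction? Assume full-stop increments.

11 stops brighter

Aperture: f/16 → f/22 — 1 stop stopped down (darker).
Shutter speed: 1/60 → 1/30 → 1/15 → 1/8 → 1/4 → 1/2 → 1 — 6 stops longer (brighter).
ISO: 200 → 400 → 800 → 1600 → 3200 → 6400 → 12800 — 6 stops higher (brighter).
Net: −1 +6 +6 = +11 stops.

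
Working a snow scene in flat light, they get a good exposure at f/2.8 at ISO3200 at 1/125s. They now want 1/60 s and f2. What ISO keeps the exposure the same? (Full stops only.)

ISO 800

Shutter speed: 1/125 → 1/60 — 1 stop longer (brighter).
Aperture: f/2.8 → f/2 — 1 stop opened up (brighter).
Net change so far: 2 stops brighter. Offset with the ISO: 3200 → 1600 → 800.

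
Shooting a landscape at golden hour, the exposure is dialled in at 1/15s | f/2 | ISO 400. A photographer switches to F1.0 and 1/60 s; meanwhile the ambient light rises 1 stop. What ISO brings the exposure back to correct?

Scene light: 1 stop brighter.
Aperture: f/2 → f/1.4 → f/1.0 — 2 stops opened up (brighter).
Shutter speed: 1/15 → 1/30 → 1/60 — 2 stops faster (darker).
Net so far: 1 stop brighter. ISO: 400 → 200.

ISO 200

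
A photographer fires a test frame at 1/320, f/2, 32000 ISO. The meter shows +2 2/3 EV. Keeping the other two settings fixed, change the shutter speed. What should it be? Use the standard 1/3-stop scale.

1/2000s

Overexposed by 2 2/3 stops → need 2 2/3 stops darker.
Shutter speed: 1/320 → 1/400 → 1/500 → 1/640 → 1/800 → 1/1000 → 1/1250 → 1/1600 → 1/2000.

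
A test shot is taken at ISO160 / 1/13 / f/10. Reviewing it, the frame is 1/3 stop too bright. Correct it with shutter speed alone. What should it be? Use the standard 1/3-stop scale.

Overexposed by 1/3 stop → need 1/3 stop darker.
Shutter speed: 1/13 → 1/15.

1/15s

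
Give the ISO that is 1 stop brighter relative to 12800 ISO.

ISO 25600

ISO: 12800 → 25600 — 1 stop higher (brighter).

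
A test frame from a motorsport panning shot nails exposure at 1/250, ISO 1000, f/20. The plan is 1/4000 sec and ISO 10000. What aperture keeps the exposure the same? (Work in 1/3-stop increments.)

Shutter speed: 1/250 → 1/320 → 1/400 → 1/500 → 1/640 → 1/800 → 1/1000 → 1/1250 → 1/1600 → 1/2000 → 1/2500 → 1/3200 → 1/4000 — 4 stops shorter (darker).
ISO: 1000 → 1250 → 1600 → 2000 → 2500 → 3200 → 4000 → 5000 → 6400 → 8000 → 10000 — 3 1/3 stops raised (brighter).
Net change so far: 2/3 stop darker. Offset with the aperture: f/20 → f/18 → f/16.

f/16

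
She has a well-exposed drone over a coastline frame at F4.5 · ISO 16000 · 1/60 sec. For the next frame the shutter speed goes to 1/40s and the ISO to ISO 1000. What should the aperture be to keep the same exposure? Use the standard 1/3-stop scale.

Shutter speed: 1/60 → 1/50 → 1/40 — 2/3 stop longer (brighter).
ISO: 16000 → 12800 → 10000 → 8000 → 6400 → 5000 → 4000 → 3200 → 2500 → 2000 → 1600 → 1250 → 1000 — 4 stops dropped (darker).
Net change so far: 3 1/3 stops darker. Offset with the aperture: f/4.5 → f/4 → f/3.5 → f/3.2 → f/2.8 → f/2.5 → f/2.2 → f/2 → f/1.8 → f/1.6 → f/1.4.

f/1.4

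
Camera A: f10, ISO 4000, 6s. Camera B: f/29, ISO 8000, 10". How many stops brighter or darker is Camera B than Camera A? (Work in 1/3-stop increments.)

1 1/3 stops darker

Aperture: f/10 → f/11 → f/13 → f/14 → f/16 → f/18 → f/20 → f/22 → f/25 → f/29 — 3 stops smaller aperture (darker).
Shutter speed: 6 → 8 → 10 — 2/3 stop slower (brighter).
ISO: 4000 → 5000 → 6400 → 8000 — 1 stop higher (brighter).
Net: −3 +2/3 +1 = −1 1/3 stops.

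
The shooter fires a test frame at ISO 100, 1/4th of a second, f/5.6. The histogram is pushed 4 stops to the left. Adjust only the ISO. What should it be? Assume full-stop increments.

Underexposed by 4 stops → need 4 stops brighter.
ISO: 100 → 200 → 400 → 800 → 1600.

ISO 1600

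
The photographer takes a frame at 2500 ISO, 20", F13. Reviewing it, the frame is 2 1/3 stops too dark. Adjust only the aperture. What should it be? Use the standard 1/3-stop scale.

Underexposed by 2 1/3 stops → need 2 1/3 stops brighter.
Aperture: f/13 → f/11 → f/10 → f/9 → f/8 → f/7.1 → f/6.3 → f/5.6.

f/5.6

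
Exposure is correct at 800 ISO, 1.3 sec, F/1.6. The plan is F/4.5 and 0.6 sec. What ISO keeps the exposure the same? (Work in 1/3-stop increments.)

Aperture: f/1.6 → f/1.8 → f/2 → f/2.2 → f/2.5 → f/2.8 → f/3.2 → f/3.5 → f/4 → f/4.5 — 3 stops narrower (darker).
Shutter speed: 1.3 → 1 → 0.8 → 0.6 — 1 stop shorter (darker).
Net change so far: 4 stops darker. Offset with the ISO: 800 → 1000 → 1250 → 1600 → 2000 → 2500 → 3200 → 4000 → 5000 → 6400 → 8000 → 10000 → 12800.

ISO 12800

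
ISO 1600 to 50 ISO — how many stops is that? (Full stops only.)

5 stops

1600 → 800 → 400 → 200 → 100 → 50 — count the steps: 5 stops.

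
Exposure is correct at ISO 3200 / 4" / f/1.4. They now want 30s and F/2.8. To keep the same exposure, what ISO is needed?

Shutter speed: 4 → 8 → 15 → 30 — 3 stops longer (brighter).
Aperture: f/1.4 → f/2 → f/2.8 — 2 stops narrower (darker).
Net change so far: 1 stop brighter. Offset with the ISO: 3200 → 1600.

ISO 1600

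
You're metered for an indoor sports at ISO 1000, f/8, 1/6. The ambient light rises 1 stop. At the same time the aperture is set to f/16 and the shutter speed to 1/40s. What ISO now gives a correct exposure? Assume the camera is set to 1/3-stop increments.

ISO 12800

Scene light: 1 stop brighter.
Aperture: f/8 → f/9 → f/10 → f/11 → f/13 → f/14 → f/16 — 2 stops stopped down (darker).
Shutter speed: 1/6 → 1/8 → 1/10 → 1/13 → 1/15 → 1/20 → 1/25 → 1/30 → 1/40 — 2 2/3 stops faster (darker).
Net so far: 3 2/3 stops darker. ISO: 1000 → 1250 → 1600 → 2000 → 2500 → 3200 → 4000 → 5000 → 6400 → 8000 → 10000 → 12800.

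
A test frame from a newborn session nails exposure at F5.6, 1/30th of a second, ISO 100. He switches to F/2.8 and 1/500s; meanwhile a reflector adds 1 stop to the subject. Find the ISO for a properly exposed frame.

Scene light: 1 stop brighter.
Aperture: f/5.6 → f/4 → f/2.8 — 2 stops wider (brighter).
Shutter speed: 1/30 → 1/60 → 1/125 → 1/250 → 1/500 — 4 stops faster (darker).
Net so far: 1 stop darker. ISO: 100 → 200.

ISO 200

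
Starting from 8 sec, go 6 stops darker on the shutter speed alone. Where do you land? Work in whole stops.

Shutter speed: 8 → 4 → 2 → 1 → 1/2 → 1/4 → 1/8 — 6 stops faster (darker).

1/8s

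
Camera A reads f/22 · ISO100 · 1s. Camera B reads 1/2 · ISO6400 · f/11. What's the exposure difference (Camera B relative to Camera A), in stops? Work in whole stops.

Aperture: f/22 → f/16 → f/11 — 2 stops opened up (brighter).
Shutter speed: 1 → 1/2 — 1 stop shorter (darker).
ISO: 100 → 200 → 400 → 800 → 1600 → 3200 → 6400 — 6 stops raised (brighter).
Net: +2 −1 +6 = +7 stops.

7 stops brighter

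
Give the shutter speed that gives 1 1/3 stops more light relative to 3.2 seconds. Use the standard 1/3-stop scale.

Shutter speed: 3.2 → 4 → 5 → 6 → 8 — 1 1/3 stops longer (brighter).

8 s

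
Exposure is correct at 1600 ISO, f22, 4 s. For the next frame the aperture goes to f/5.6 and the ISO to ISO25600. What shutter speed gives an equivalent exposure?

1/60s

Aperture: f/22 → f/16 → f/11 → f/8 → f/5.6 — 4 stops wider (brighter).
ISO: 1600 → 3200 → 6400 → 12800 → 25600 — 4 stops higher (brighter).
Net change so far: 8 stops brighter. Offset with the shutter speed: 4 → 2 → 1 → 1/2 → 1/4 → 1/8 → 1/15 → 1/30 → 1/60.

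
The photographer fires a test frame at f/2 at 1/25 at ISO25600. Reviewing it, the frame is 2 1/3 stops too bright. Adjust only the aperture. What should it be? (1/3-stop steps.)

Overexposed by 2 1/3 stops → need 2 1/3 stops darker.
Aperture: f/2 → f/2.2 → f/2.5 → f/2.8 → f/3.2 → f/3.5 → f/4 → f/4.5.

f/4.5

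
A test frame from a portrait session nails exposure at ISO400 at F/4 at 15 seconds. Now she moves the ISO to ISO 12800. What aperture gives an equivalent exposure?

f/22

ISO: 400 → 800 → 1600 → 3200 → 6400 → 12800 — 5 stops raised (brighter).
Need 5 stops darker from the aperture: f/4 → f/5.6 → f/8 → f/11 → f/16 → f/22.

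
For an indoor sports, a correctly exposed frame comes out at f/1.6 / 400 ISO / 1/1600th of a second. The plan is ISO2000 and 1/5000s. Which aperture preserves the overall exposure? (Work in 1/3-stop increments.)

ISO: 400 → 500 → 640 → 800 → 1000 → 1250 → 1600 → 2000 — 2 1/3 stops higher (brighter).
Shutter speed: 1/1600 → 1/2000 → 1/2500 → 1/3200 → 1/4000 → 1/5000 — 1 2/3 stops faster (darker).
Net change so far: 2/3 stop brighter. Offset with the aperture: f/1.6 → f/1.8 → f/2.

f/2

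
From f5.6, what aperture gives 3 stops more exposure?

f/2

Aperture: f/5.6 → f/4 → f/2.8 → f/2 — 3 stops wider (brighter).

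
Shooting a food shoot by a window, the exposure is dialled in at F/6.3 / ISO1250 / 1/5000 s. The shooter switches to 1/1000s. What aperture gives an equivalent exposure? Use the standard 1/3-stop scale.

Shutter speed: 1/5000 → 1/4000 → 1/3200 → 1/2500 → 1/2000 → 1/1600 → 1/1250 → 1/1000 — 2 1/3 stops longer (brighter).
Need 2 1/3 stops darker from the aperture: f/6.3 → f/7.1 → f/8 → f/9 → f/10 → f/11 → f/13 → f/14.

f/14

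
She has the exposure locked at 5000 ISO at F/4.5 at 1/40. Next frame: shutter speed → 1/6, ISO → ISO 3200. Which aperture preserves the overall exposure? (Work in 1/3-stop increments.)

Shutter speed: 1/40 → 1/30 → 1/25 → 1/20 → 1/15 → 1/13 → 1/10 → 1/8 → 1/6 — 2 2/3 stops longer (brighter).
ISO: 5000 → 4000 → 3200 — 2/3 stop dropped (darker).
Net change so far: 2 stops brighter. Offset with the aperture: f/4.5 → f/5 → f/5.6 → f/6.3 → f/7.1 → f/8 → f/9.

f/9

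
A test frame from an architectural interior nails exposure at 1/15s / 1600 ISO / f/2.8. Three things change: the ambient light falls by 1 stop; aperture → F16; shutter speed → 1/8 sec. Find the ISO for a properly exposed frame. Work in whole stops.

ISO 51200

Scene light: 1 stop darker.
Aperture: f/2.8 → f/4 → f/5.6 → f/8 → f/11 → f/16 — 5 stops narrower (darker).
Shutter speed: 1/15 → 1/8 — 1 stop slower (brighter).
Net so far: 5 stops darker. ISO: 1600 → 3200 → 6400 → 12800 → 25600 → 51200.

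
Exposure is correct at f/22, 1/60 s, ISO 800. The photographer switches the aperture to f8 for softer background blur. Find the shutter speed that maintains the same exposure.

1/500s

Aperture: f/22 → f/16 → f/11 → f/8 — 3 stops larger aperture (brighter).
Need 3 stops darker from the shutter speed: 1/60 → 1/125 → 1/250 → 1/500.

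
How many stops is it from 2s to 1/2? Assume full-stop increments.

2 → 1 → 1/2 — count the steps: 2 stops.

2 stops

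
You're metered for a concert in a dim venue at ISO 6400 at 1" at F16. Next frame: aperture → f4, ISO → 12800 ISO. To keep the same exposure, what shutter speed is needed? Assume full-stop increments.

Aperture: f/16 → f/11 → f/8 → f/5.6 → f/4 — 4 stops larger aperture (brighter).
ISO: 6400 → 12800 — 1 stop higher (brighter).
Net change so far: 5 stops brighter. Offset with the shutter speed: 1 → 1/2 → 1/4 → 1/8 → 1/15 → 1/30.

1/30s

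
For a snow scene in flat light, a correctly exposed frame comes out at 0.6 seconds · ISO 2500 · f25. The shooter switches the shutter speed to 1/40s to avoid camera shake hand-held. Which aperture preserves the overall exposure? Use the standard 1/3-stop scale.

Shutter speed: 0.6 → 0.5 → 0.4 → 0.3 → 1/4 → 1/5 → 1/6 → 1/8 → 1/10 → 1/13 → 1/15 → 1/20 → 1/25 → 1/30 → 1/40 — 4 2/3 stops shorter (darker).
Need 4 2/3 stops brighter from the aperture: f/25 → f/22 → f/20 → f/18 → f/16 → f/14 → f/13 → f/11 → f/10 → f/9 → f/8 → f/7.1 → f/6.3 → f/5.6 → f/5.

f/5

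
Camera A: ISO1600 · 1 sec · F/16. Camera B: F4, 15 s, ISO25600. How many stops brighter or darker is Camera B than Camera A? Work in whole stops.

Aperture: f/16 → f/11 → f/8 → f/5.6 → f/4 — 4 stops larger aperture (brighter).
Shutter speed: 1 → 2 → 4 → 8 → 15 — 4 stops slower (brighter).
ISO: 1600 → 3200 → 6400 → 12800 → 25600 — 4 stops higher (brighter).
Net: +4 +4 +4 = +12 stops.

12 stops brighter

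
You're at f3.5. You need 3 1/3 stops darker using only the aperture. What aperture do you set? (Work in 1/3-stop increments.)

f/11

Aperture: f/3.5 → f/4 → f/4.5 → f/5 → f/5.6 → f/6.3 → f/7.1 → f/8 → f/9 → f/10 → f/11 — 3 1/3 stops smaller aperture (darker).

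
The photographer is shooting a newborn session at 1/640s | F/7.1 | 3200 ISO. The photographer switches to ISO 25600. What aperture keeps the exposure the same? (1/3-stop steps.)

f/20

ISO: 3200 → 4000 → 5000 → 6400 → 8000 → 10000 → 12800 → 16000 → 20000 → 25600 — 3 stops raised (brighter).
Need 3 stops darker from the aperture: f/7.1 → f/8 → f/9 → f/10 → f/11 → f/13 → f/14 → f/16 → f/18 → f/20.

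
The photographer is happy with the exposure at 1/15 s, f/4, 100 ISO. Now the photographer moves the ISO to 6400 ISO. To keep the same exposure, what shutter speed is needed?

ISO: 100 → 200 → 400 → 800 → 1600 → 3200 → 6400 — 6 stops raised (brighter).
Need 6 stops darker from the shutter speed: 1/15 → 1/30 → 1/60 → 1/125 → 1/250 → 1/500 → 1/1000.

1/1000s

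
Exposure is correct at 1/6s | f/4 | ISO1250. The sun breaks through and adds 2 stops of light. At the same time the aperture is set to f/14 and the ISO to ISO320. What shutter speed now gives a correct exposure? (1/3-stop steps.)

2 s

Scene light: 2 stops brighter.
Aperture: f/4 → f/4.5 → f/5 → f/5.6 → f/6.3 → f/7.1 → f/8 → f/9 → f/10 → f/11 → f/13 → f/14 — 3 2/3 stops narrower (darker).
ISO: 1250 → 1000 → 800 → 640 → 500 → 400 → 320 — 2 stops lower (darker).
Net so far: 3 2/3 stops darker. Shutter speed: 1/6 → 1/5 → 1/4 → 0.3 → 0.4 → 0.5 → 0.6 → 0.8 → 1 → 1.3 → 1.6 → 2.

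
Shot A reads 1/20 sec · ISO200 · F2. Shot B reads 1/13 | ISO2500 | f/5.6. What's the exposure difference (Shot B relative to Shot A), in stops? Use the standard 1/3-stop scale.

Aperture: f/2 → f/2.2 → f/2.5 → f/2.8 → f/3.2 → f/3.5 → f/4 → f/4.5 → f/5 → f/5.6 — 3 stops smaller aperture (darker).
Shutter speed: 1/20 → 1/15 → 1/13 — 2/3 stop longer (brighter).
ISO: 200 → 250 → 320 → 400 → 500 → 640 → 800 → 1000 → 1250 → 1600 → 2000 → 2500 — 3 2/3 stops higher (brighter).
Net: −3 +2/3 +3 2/3 = +1 1/3 stops.

1 1/3 stops brighter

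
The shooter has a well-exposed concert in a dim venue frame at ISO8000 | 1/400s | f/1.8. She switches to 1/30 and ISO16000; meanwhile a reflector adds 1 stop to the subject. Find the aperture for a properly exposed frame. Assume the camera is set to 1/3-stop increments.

f/13

Scene light: 1 stop brighter.
Shutter speed: 1/400 → 1/320 → 1/250 → 1/200 → 1/160 → 1/125 → 1/100 → 1/80 → 1/60 → 1/50 → 1/40 → 1/30 — 3 2/3 stops slower (brighter).
ISO: 8000 → 10000 → 12800 → 16000 — 1 stop raised (brighter).
Net so far: 5 2/3 stops brighter. Aperture: f/1.8 → f/2 → f/2.2 → f/2.5 → f/2.8 → f/3.2 → f/3.5 → f/4 → f/4.5 → f/5 → f/5.6 → f/6.3 → f/7.1 → f/8 → f/9 → f/10 → f/11 → f/13.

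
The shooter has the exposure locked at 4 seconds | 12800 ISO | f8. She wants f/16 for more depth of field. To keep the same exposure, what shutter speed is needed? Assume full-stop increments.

15 s

Aperture: f/8 → f/11 → f/16 — 2 stops smaller aperture (darker).
Need 2 stops brighter from the shutter speed: 4 → 8 → 15.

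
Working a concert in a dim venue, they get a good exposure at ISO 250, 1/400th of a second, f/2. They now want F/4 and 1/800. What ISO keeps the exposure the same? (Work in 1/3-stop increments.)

Aperture: f/2 → f/2.2 → f/2.5 → f/2.8 → f/3.2 → f/3.5 → f/4 — 2 stops smaller aperture (darker).
Shutter speed: 1/400 → 1/500 → 1/640 → 1/800 — 1 stop faster (darker).
Net change so far: 3 stops darker. Offset with the ISO: 250 → 320 → 400 → 500 → 640 → 800 → 1000 → 1250 → 1600 → 2000.

ISO 2000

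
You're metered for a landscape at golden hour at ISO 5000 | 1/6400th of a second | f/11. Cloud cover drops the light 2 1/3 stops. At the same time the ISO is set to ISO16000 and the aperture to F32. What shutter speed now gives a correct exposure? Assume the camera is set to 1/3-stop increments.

1/500s

Scene light: 2 1/3 stops darker.
ISO: 5000 → 6400 → 8000 → 10000 → 12800 → 16000 — 1 2/3 stops raised (brighter).
Aperture: f/11 → f/13 → f/14 → f/16 → f/18 → f/20 → f/22 → f/25 → f/29 → f/32 — 3 stops stopped down (darker).
Net so far: 3 2/3 stops darker. Shutter speed: 1/6400 → 1/5000 → 1/4000 → 1/3200 → 1/2500 → 1/2000 → 1/1600 → 1/1250 → 1/1000 → 1/800 → 1/640 → 1/500.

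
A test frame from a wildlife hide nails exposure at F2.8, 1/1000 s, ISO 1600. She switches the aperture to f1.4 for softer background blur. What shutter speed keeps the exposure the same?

1/4000s

Aperture: f/2.8 → f/2 → f/1.4 — 2 stops opened up (brighter).
Need 2 stops darker from the shutter speed: 1/1000 → 1/2000 → 1/4000.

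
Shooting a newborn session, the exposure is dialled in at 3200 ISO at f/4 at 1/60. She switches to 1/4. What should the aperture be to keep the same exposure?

Shutter speed: 1/60 → 1/30 → 1/15 → 1/8 → 1/4 — 4 stops slower (brighter).
Need 4 stops darker from the aperture: f/4 → f/5.6 → f/8 → f/11 → f/16.

f/16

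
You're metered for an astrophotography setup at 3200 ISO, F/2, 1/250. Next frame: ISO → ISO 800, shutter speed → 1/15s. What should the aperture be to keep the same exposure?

f/4

ISO: 3200 → 1600 → 800 — 2 stops lower (darker).
Shutter speed: 1/250 → 1/125 → 1/60 → 1/30 → 1/15 — 4 stops longer (brighter).
Net change so far: 2 stops brighter. Offset with the aperture: f/2 → f/2.8 → f/4.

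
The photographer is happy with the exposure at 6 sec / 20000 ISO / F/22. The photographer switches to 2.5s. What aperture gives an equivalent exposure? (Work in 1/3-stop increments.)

Shutter speed: 6 → 5 → 4 → 3.2 → 2.5 — 1 1/3 stops faster (darker).
Need 1 1/3 stops brighter from the aperture: f/22 → f/20 → f/18 → f/16 → f/14.

f/14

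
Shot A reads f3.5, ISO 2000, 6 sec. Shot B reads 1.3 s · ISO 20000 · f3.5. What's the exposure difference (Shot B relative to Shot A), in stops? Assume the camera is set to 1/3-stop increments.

Aperture: unchanged.
Shutter speed: 6 → 5 → 4 → 3.2 → 2.5 → 2 → 1.6 → 1.3 — 2 1/3 stops faster (darker).
ISO: 2000 → 2500 → 3200 → 4000 → 5000 → 6400 → 8000 → 10000 → 12800 → 16000 → 20000 — 3 1/3 stops raised (brighter).
Net: −2 1/3 +3 1/3 = +1 stop.

1 stop brighter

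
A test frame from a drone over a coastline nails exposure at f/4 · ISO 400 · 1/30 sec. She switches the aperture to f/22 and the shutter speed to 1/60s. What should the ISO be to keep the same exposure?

ISO 25600

Aperture: f/4 → f/5.6 → f/8 → f/11 → f/16 → f/22 — 5 stops stopped down (darker).
Shutter speed: 1/30 → 1/60 — 1 stop shorter (darker).
Net change so far: 6 stops darker. Offset with the ISO: 400 → 800 → 1600 → 3200 → 6400 → 12800 → 25600.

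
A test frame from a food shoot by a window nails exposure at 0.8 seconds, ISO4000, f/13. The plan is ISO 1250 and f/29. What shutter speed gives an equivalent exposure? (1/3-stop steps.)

ISO: 4000 → 3200 → 2500 → 2000 → 1600 → 1250 — 1 2/3 stops dropped (darker).
Aperture: f/13 → f/14 → f/16 → f/18 → f/20 → f/22 → f/25 → f/29 — 2 1/3 stops stopped down (darker).
Net change so far: 4 stops darker. Offset with the shutter speed: 0.8 → 1 → 1.3 → 1.6 → 2 → 2.5 → 3.2 → 4 → 5 → 6 → 8 → 10 → 13.

13 s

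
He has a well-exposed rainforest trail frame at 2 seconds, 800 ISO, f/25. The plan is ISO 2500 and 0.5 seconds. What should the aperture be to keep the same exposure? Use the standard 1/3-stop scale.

f/22

ISO: 800 → 1000 → 1250 → 1600 → 2000 → 2500 — 1 2/3 stops higher (brighter).
Shutter speed: 2 → 1.6 → 1.3 → 1 → 0.8 → 0.6 → 0.5 — 2 stops shorter (darker).
Net change so far: 1/3 stop darker. Offset with the aperture: f/25 → f/22.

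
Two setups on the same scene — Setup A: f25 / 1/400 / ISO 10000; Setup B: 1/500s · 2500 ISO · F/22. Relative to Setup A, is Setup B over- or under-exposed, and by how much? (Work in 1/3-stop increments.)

Aperture: f/25 → f/22 — 1/3 stop wider (brighter).
Shutter speed: 1/400 → 1/500 — 1/3 stop shorter (darker).
ISO: 10000 → 8000 → 6400 → 5000 → 4000 → 3200 → 2500 — 2 stops lower (darker).
Net: +1/3 −1/3 −2 = −2 stops.

2 stops darker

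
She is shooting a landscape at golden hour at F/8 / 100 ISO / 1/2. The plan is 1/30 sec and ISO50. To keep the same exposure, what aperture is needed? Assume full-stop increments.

Shutter speed: 1/2 → 1/4 → 1/8 → 1/15 → 1/30 — 4 stops faster (darker).
ISO: 100 → 50 — 1 stop dropped (darker).
Net change so far: 5 stops darker. Offset with the aperture: f/8 → f/5.6 → f/4 → f/2.8 → f/2 → f/1.4.

f/1.4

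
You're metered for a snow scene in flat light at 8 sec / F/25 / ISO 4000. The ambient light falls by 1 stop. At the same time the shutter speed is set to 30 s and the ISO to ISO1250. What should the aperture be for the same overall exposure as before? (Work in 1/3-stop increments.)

f/20

Scene light: 1 stop darker.
Shutter speed: 8 → 10 → 13 → 15 → 20 → 25 → 30 — 2 stops slower (brighter).
ISO: 4000 → 3200 → 2500 → 2000 → 1600 → 1250 — 1 2/3 stops dropped (darker).
Net so far: 2/3 stop darker. Aperture: f/25 → f/22 → f/20.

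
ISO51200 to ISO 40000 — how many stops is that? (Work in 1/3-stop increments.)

51200 → 40000 — count the steps: 1 third-stops = 1/3 stop.

1/3 stop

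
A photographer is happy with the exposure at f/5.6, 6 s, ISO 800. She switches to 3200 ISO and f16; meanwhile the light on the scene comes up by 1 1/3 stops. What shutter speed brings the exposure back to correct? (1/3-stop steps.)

Scene light: 1 1/3 stops brighter.
ISO: 800 → 1000 → 1250 → 1600 → 2000 → 2500 → 3200 — 2 stops raised (brighter).
Aperture: f/5.6 → f/6.3 → f/7.1 → f/8 → f/9 → f/10 → f/11 → f/13 → f/14 → f/16 — 3 stops stopped down (darker).
Net so far: 1/3 stop brighter. Shutter speed: 6 → 5.

5 s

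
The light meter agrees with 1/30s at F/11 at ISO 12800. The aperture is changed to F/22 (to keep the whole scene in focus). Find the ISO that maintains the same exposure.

Aperture: f/11 → f/16 → f/22 — 2 stops stopped down (darker).
Need 2 stops brighter from the ISO: 12800 → 25600 → 51200.

ISO 51200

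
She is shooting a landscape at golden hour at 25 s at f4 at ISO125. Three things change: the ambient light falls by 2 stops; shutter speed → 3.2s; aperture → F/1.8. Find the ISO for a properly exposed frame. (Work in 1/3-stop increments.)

ISO 800

Scene light: 2 stops darker.
Shutter speed: 25 → 20 → 15 → 13 → 10 → 8 → 6 → 5 → 4 → 3.2 — 3 stops shorter (darker).
Aperture: f/4 → f/3.5 → f/3.2 → f/2.8 → f/2.5 → f/2.2 → f/2 → f/1.8 — 2 1/3 stops wider (brighter).
Net so far: 2 2/3 stops darker. ISO: 125 → 160 → 200 → 250 → 320 → 400 → 500 → 640 → 800.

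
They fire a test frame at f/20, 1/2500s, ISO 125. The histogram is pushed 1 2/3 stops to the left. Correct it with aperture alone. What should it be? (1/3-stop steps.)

f/11

Underexposed by 1 2/3 stops → need 1 2/3 stops brighter.
Aperture: f/20 → f/18 → f/16 → f/14 → f/13 → f/11.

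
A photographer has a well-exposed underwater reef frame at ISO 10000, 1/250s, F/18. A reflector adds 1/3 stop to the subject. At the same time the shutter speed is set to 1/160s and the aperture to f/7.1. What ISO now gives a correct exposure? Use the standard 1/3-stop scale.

Scene light: 1/3 stop brighter.
Shutter speed: 1/250 → 1/200 → 1/160 — 2/3 stop longer (brighter).
Aperture: f/18 → f/16 → f/14 → f/13 → f/11 → f/10 → f/9 → f/8 → f/7.1 — 2 2/3 stops larger aperture (brighter).
Net so far: 3 2/3 stops brighter. ISO: 10000 → 8000 → 6400 → 5000 → 4000 → 3200 → 2500 → 2000 → 1600 → 1250 → 1000 → 800.

ISO 800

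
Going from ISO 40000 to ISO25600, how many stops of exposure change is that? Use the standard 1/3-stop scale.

40000 → 32000 → 25600 — count the steps: 2 third-stops = 2/3 stop.

2/3 stop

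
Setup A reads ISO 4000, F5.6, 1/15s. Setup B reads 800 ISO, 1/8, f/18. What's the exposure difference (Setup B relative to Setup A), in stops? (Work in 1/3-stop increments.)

4 2/3 stops darker

Aperture: f/5.6 → f/6.3 → f/7.1 → f/8 → f/9 → f/10 → f/11 → f/13 → f/14 → f/16 → f/18 — 3 1/3 stops stopped down (darker).
Shutter speed: 1/15 → 1/13 → 1/10 → 1/8 — 1 stop slower (brighter).
ISO: 4000 → 3200 → 2500 → 2000 → 1600 → 1250 → 1000 → 800 — 2 1/3 stops dropped (darker).
Net: −3 1/3 +1 −2 1/3 = −4 2/3 stops.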